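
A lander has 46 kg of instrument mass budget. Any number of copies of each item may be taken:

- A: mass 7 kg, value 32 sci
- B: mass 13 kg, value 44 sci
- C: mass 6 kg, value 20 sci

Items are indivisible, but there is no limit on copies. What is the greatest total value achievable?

Best value-per-unit is A at 32/7, and filling with it alone uses mass 6×7=42. No mix of the others beats 6×32 = 192.

192 sci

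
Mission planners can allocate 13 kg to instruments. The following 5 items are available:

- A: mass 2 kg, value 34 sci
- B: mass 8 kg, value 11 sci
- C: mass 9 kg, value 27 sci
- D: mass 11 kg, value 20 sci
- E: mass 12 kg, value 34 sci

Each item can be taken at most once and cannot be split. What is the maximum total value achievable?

61 sci

Check high-value combinations within 13 kg:
- A+C: mass 2+9=11, value 34+27=61
- A+D: mass 2+11=13, value 34+20=54
- A+B: mass 2+8=10, value 34+11=45
- A: mass 2, value 34
- E: mass 12, value 34
Best: 61 sci.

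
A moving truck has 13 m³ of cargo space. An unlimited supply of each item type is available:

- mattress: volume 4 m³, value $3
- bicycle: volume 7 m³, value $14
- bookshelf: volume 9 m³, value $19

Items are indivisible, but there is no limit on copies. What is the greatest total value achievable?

$22

Best value-per-unit is bookshelf at 19/9; filling with it alone gives 1×19 = 19.
Optimal mix: 1×mattress + 1×bookshelf → volume 13, value 22.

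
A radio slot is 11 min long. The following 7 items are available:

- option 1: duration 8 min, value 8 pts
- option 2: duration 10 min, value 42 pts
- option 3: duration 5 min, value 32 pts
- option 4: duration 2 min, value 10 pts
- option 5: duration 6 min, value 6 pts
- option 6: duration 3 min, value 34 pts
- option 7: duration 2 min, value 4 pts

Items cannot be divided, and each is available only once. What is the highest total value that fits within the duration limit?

Check high-value combinations within 11 min:
- option 3+option 4+option 6: duration 5+2+3=10, value 32+10+34=76
- option 3+option 6+option 7: duration 5+3+2=10, value 32+34+4=70
- option 3+option 6: duration 5+3=8, value 32+34=66
- option 4+option 5+option 6: duration 2+6+3=11, value 10+6+34=50
- option 4+option 6+option 7: duration 2+3+2=7, value 10+34+4=48
Best: 76 pts.

76 pts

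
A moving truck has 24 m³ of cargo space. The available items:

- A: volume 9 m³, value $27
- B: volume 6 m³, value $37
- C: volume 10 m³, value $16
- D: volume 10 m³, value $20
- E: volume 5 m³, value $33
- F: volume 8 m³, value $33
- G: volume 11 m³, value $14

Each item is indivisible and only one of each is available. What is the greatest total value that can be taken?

Check high-value combinations within 24 m³:
- B+E+F: volume 6+5+8=19, value 37+33+33=103
- A+B+E: volume 9+6+5=20, value 27+37+33=97
- A+B+F: volume 9+6+8=23, value 27+37+33=97
- A+E+F: volume 9+5+8=22, value 27+33+33=93
- B+D+E: volume 6+10+5=21, value 37+20+33=90
Best: $103.

$103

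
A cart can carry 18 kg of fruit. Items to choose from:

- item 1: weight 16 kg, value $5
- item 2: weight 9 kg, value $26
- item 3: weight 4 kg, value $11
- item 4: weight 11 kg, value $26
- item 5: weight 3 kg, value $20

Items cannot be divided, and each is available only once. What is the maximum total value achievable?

$57

Check high-value combinations within 18 kg:
- item 2+item 3+item 5: weight 9+4+3=16, value 26+11+20=57
- item 3+item 4+item 5: weight 4+11+3=18, value 11+26+20=57
- item 2+item 5: weight 9+3=12, value 26+20=46
- item 4+item 5: weight 11+3=14, value 26+20=46
Best: $57.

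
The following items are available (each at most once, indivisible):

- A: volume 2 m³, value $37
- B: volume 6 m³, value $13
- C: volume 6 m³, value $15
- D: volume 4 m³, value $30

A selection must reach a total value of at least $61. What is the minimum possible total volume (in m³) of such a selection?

6

Subsets with value ≥ 61, sorted by total volume:
- A+D: volume 6, value 67
- A+C+D: volume 12, value 82
Minimum volume: 6 m³.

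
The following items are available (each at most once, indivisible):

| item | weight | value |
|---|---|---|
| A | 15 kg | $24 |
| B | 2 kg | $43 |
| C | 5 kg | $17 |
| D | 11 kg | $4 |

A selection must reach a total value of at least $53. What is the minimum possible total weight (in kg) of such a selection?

Subsets with value ≥ 53, sorted by total weight:
- B+C: weight 7, value 60
- A+B: weight 17, value 67
Minimum weight: 7 kg.

7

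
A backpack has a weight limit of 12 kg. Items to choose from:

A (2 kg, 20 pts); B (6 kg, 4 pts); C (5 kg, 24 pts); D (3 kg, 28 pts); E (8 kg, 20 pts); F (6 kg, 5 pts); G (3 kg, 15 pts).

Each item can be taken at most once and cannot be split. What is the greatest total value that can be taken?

72 pts

Check high-value combinations within 12 kg:
- A+C+D: weight 2+5+3=10, value 20+24+28=72
- C+D+G: weight 5+3+3=11, value 24+28+15=67
- A+D+G: weight 2+3+3=8, value 20+28+15=63
- A+C+G: weight 2+5+3=10, value 20+24+15=59
- A+D+F: weight 2+3+6=11, value 20+28+5=53
Best: 72 pts.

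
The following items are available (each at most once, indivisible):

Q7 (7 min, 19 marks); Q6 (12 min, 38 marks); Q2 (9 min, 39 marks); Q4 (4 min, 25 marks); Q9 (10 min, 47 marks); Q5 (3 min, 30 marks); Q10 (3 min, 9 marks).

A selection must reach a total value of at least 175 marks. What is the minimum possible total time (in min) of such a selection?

Subsets with value ≥ 175, sorted by total time:
- Q6+Q2+Q4+Q9+Q5: time 38, value 179
- Q6+Q2+Q4+Q9+Q5+Q10: time 41, value 188
- Q7+Q6+Q2+Q9+Q5+Q10: time 44, value 182
Minimum time: 38 min.

38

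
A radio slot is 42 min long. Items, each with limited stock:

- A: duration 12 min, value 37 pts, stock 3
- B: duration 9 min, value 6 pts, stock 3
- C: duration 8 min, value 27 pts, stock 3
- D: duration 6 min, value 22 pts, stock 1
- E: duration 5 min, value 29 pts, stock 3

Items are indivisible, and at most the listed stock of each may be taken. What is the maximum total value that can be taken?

Top feasible selections:
- 1×A + 1×C + 1×D + 3×E: duration 41, value 173
- 3×C + 3×E: duration 39, value 168
- 2×C + 1×D + 3×E: duration 37, value 163
- 2×A + 3×E: duration 39, value 161
Best: 173 pts.

173 pts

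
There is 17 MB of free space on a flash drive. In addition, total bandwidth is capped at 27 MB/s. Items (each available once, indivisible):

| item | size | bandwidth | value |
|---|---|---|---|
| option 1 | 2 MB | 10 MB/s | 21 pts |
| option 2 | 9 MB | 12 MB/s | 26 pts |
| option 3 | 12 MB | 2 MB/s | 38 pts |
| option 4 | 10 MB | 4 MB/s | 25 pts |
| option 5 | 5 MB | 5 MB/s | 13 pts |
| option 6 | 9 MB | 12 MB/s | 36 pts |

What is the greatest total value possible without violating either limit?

70 pts

Feasible sets respecting both limits:
- option 1+option 5+option 6: size 16, bandwidth 27, value 70
- option 1+option 2+option 5: size 16, bandwidth 27, value 60
- option 1+option 3: size 14, bandwidth 12, value 59
Best: 70 pts.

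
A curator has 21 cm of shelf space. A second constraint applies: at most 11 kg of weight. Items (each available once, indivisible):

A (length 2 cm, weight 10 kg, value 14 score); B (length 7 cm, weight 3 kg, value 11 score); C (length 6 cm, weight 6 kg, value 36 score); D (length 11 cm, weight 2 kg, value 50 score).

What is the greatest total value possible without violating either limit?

Feasible sets respecting both limits:
- C+D: length 17, weight 8, value 86
- B+D: length 18, weight 5, value 61
- D: length 11, weight 2, value 50
- B+C: length 13, weight 9, value 47
Best: 86 score.

86 score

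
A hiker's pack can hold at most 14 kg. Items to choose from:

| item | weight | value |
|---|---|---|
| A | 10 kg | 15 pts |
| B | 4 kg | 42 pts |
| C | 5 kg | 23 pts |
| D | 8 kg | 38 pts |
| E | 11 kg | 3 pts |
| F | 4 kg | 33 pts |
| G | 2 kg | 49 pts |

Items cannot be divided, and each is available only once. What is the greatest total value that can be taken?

Check high-value combinations within 14 kg:
- B+D+G: weight 4+8+2=14, value 42+38+49=129
- B+F+G: weight 4+4+2=10, value 42+33+49=124
- D+F+G: weight 8+4+2=14, value 38+33+49=120
- B+C+G: weight 4+5+2=11, value 42+23+49=114
Best: 129 pts.

129 pts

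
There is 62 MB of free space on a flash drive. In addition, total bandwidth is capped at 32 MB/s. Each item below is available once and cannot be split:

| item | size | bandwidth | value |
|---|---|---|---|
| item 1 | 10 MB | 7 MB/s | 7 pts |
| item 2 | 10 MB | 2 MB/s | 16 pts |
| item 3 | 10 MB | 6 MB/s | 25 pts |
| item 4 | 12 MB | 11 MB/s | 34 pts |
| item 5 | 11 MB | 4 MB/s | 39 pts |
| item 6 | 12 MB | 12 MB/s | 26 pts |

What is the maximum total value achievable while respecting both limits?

121 pts

Feasible sets respecting both limits:
- item 1+item 2+item 3+item 4+item 5: size 53, bandwidth 30, value 121
- item 2+item 4+item 5+item 6: size 45, bandwidth 29, value 115
- item 2+item 3+item 4+item 5: size 43, bandwidth 23, value 114
Best: 121 pts.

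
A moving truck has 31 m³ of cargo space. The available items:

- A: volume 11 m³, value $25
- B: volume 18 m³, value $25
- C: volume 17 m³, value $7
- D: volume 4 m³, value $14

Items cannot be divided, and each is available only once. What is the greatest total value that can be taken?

$50

Check high-value combinations within 31 m³:
- A+B: volume 11+18=29, value 25+25=50
- A+D: volume 11+4=15, value 25+14=39
- B+D: volume 18+4=22, value 25+14=39
- A+C: volume 11+17=28, value 25+7=32
- A: volume 11, value 25
Best: $50.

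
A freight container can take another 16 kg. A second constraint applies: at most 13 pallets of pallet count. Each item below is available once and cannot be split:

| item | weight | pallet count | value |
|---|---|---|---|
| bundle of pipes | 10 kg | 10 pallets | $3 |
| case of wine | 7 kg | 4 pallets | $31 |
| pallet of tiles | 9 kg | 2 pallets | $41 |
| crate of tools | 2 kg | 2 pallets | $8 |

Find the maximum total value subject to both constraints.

Feasible sets respecting both limits:
- case of wine+pallet of tiles: weight 16, pallet count 6, value 72
- pallet of tiles+crate of tools: weight 11, pallet count 4, value 49
- pallet of tiles: weight 9, pallet count 2, value 41
Best: $72.

$72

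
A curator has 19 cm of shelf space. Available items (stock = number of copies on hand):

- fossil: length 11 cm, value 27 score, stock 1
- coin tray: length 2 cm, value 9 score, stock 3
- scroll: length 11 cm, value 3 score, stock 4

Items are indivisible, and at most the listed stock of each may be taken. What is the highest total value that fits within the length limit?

Best selections within length 19 and stock limits:
- 1×fossil + 3×coin tray: length 17, value 54
- 1×fossil + 2×coin tray: length 15, value 45
- 1×fossil + 1×coin tray: length 13, value 36
- 3×coin tray + 1×scroll: length 17, value 30
Best: 54 score.

54 score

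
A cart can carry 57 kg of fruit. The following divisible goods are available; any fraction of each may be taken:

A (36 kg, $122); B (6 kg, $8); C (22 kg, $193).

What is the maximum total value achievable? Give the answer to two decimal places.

311.61

Take in order of value per unit:
- C (193/22 per unit): all 22 → value 193, running total 193.00
- A (122/36 per unit): 35 of 36 → value 35×122/36 = 118.6111, running total 311.61
Total 311.61.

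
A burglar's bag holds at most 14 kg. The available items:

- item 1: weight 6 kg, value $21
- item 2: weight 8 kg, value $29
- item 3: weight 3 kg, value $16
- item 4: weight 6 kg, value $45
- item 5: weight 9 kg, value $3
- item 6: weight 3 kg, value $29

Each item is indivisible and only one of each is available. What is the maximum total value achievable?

$90

Check high-value combinations within 14 kg:
- item 3+item 4+item 6: weight 3+6+3=12, value 16+45+29=90
- item 4+item 6: weight 6+3=9, value 45+29=74
- item 2+item 4: weight 8+6=14, value 29+45=74
- item 2+item 3+item 6: weight 8+3+3=14, value 29+16+29=74
Best: $90.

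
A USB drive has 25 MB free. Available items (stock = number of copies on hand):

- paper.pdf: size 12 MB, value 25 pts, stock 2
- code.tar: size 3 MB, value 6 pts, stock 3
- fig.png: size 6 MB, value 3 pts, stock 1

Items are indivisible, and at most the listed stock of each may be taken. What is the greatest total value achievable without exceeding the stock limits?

Best selections within size 25 and stock limits:
- 2×paper.pdf: size 24, value 50
- 1×paper.pdf + 3×code.tar: size 21, value 43
- 1×paper.pdf + 2×code.tar + 1×fig.png: size 24, value 40
Best: 50 pts.

50 pts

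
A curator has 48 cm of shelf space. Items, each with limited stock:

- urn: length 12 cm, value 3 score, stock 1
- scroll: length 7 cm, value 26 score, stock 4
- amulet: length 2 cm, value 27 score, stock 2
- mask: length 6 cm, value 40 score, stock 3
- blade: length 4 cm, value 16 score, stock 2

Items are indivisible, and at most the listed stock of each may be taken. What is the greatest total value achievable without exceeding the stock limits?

Top feasible selections:
- 3×scroll + 2×amulet + 3×mask + 1×blade: length 47, value 268
- 2×scroll + 2×amulet + 3×mask + 2×blade: length 44, value 258
Best: 268 score.

268 score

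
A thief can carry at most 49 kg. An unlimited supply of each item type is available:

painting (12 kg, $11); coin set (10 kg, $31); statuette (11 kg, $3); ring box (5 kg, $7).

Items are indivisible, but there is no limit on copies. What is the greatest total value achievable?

Best value-per-unit is coin set at 31/10; filling with it alone gives 4×31 = 124.
Optimal mix: 4×coin set + 1×ring box → weight 45, value 131.

$131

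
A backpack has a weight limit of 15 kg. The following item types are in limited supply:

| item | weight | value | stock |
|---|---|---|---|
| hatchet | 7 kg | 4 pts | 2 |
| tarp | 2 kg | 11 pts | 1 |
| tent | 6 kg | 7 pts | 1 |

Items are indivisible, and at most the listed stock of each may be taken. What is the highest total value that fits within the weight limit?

22 pts

Top feasible selections:
- 1×hatchet + 1×tarp + 1×tent: weight 15, value 22
- 1×tarp + 1×tent: weight 8, value 18
- 1×hatchet + 1×tarp: weight 9, value 15
- 1×tarp: weight 2, value 11
Best: 22 pts.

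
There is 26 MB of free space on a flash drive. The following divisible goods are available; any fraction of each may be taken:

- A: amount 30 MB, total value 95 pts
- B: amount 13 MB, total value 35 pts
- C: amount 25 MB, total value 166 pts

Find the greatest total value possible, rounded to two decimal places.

169.17

Take in order of value per unit:
- C (166/25 per unit): all 25 → value 166, running total 166.00
- A (95/30 per unit): 1 of 30 → value 1×95/30 = 3.1667, running total 169.17
Total 169.17.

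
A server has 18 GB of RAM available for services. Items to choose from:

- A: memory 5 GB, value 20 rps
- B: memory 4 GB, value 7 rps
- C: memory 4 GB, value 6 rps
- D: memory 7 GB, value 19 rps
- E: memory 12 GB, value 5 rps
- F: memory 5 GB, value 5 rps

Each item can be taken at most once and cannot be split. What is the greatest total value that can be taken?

Check high-value combinations within 18 GB:
- A+B+D: memory 5+4+7=16, value 20+7+19=46
- A+C+D: memory 5+4+7=16, value 20+6+19=45
- A+D+F: memory 5+7+5=17, value 20+19+5=44
- A+D: memory 5+7=12, value 20+19=39
- A+B+C+F: memory 5+4+4+5=18, value 20+7+6+5=38
Best: 46 rps.

46 rps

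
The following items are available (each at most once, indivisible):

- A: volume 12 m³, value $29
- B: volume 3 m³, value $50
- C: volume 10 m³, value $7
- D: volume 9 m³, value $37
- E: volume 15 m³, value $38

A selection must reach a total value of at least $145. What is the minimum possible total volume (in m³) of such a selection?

Subsets with value ≥ 145, sorted by total volume:
- A+B+D+E: volume 39, value 154
- A+B+C+D+E: volume 49, value 161
Minimum volume: 39 m³.

39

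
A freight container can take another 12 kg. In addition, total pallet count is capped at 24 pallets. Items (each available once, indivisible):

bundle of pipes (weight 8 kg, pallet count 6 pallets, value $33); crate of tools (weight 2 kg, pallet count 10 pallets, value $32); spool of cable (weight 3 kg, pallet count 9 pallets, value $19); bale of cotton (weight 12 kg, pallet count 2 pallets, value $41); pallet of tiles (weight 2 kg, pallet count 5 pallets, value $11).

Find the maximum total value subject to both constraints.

$76

Feasible sets respecting both limits:
- bundle of pipes+crate of tools+pallet of tiles: weight 12, pallet count 21, value 76
- bundle of pipes+crate of tools: weight 10, pallet count 16, value 65
- crate of tools+spool of cable+pallet of tiles: weight 7, pallet count 24, value 62
Best: $76.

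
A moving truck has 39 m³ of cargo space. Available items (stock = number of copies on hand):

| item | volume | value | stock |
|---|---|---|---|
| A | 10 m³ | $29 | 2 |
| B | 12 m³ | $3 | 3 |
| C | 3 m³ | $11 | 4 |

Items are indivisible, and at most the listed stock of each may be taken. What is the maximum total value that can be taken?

Best selections within volume 39 and stock limits:
- 2×A + 4×C: volume 32, value 102
- 2×A + 3×C: volume 29, value 91
- 2×A + 1×B + 2×C: volume 38, value 83
Best: $102.

$102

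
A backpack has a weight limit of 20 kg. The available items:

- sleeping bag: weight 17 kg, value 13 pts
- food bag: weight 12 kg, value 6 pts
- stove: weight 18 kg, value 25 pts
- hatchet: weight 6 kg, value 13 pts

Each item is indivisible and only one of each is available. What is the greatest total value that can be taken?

25 pts

Check high-value combinations within 20 kg:
- stove: weight 18, value 25
- food bag+hatchet: weight 12+6=18, value 6+13=19
- hatchet: weight 6, value 13
Best: 25 pts.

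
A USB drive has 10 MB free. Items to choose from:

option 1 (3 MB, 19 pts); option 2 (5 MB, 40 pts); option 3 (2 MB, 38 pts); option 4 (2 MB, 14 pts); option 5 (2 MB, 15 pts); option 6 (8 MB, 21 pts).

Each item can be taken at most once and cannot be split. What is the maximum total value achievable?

97 pts

This is a 0/1 knapsack; check combinations near the capacity.
- option 1+option 2+option 3: size 3+5+2=10, value 19+40+38=97
- option 2+option 3+option 5: size 5+2+2=9, value 40+38+15=93
- option 2+option 3+option 4: size 5+2+2=9, value 40+38+14=92
- option 1+option 3+option 4+option 5: size 3+2+2+2=9, value 19+38+14+15=86
- option 2+option 3: size 5+2=7, value 40+38=78
Best: 97 pts.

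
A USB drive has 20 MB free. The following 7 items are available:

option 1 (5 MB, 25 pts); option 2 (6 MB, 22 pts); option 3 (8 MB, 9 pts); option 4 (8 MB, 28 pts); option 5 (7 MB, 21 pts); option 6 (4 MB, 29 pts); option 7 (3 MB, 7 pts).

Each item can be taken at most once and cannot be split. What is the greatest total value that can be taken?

Check high-value combinations within 20 MB:
- option 1+option 4+option 6+option 7: size 5+8+4+3=20, value 25+28+29+7=89
- option 1+option 2+option 6+option 7: size 5+6+4+3=18, value 25+22+29+7=83
- option 1+option 4+option 6: size 5+8+4=17, value 25+28+29=82
- option 1+option 5+option 6+option 7: size 5+7+4+3=19, value 25+21+29+7=82
Best: 89 pts.

89 pts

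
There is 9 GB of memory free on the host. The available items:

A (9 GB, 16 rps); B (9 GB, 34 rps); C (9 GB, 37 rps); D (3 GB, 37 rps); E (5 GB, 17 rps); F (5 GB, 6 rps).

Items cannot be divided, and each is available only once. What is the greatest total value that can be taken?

54 rps

Check high-value combinations within 9 GB:
- D+E: memory 3+5=8, value 37+17=54
- D+F: memory 3+5=8, value 37+6=43
- D: memory 3, value 37
Best: 54 rps.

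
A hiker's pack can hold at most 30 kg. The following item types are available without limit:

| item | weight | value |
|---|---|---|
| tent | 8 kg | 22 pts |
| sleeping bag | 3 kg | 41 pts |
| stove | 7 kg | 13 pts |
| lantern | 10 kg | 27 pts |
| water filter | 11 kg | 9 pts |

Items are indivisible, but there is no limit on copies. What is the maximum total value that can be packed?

Best value-per-unit is sleeping bag at 41/3, and filling with it alone uses weight 10×3=30. No mix of the others beats 10×41 = 410.

410 pts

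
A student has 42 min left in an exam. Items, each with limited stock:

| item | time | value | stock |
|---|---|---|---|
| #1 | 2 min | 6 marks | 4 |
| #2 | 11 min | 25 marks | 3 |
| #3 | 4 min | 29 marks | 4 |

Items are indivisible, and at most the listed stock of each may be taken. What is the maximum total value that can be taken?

178 marks

Top feasible selections:
- 2×#1 + 2×#2 + 4×#3: time 42, value 178
- 1×#1 + 2×#2 + 4×#3: time 40, value 172
- 2×#2 + 4×#3: time 38, value 166
Best: 178 marks.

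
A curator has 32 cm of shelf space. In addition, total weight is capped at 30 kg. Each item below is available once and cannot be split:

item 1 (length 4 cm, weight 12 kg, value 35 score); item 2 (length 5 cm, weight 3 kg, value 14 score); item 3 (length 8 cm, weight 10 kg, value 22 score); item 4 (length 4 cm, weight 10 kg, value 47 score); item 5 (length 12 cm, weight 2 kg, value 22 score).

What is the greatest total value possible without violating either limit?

Feasible sets respecting both limits:
- item 1+item 2+item 4+item 5: length 25, weight 27, value 118
- item 2+item 3+item 4+item 5: length 29, weight 25, value 105
- item 1+item 4+item 5: length 20, weight 24, value 104
Best: 118 score.

118 score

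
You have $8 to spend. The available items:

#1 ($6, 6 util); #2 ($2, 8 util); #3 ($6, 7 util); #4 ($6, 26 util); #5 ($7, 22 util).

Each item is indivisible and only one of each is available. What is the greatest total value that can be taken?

Check high-value combinations within $8:
- #2+#4: cost 2+6=8, value 8+26=34
- #4: cost 6, value 26
- #5: cost 7, value 22
Best: 34 util.

34 util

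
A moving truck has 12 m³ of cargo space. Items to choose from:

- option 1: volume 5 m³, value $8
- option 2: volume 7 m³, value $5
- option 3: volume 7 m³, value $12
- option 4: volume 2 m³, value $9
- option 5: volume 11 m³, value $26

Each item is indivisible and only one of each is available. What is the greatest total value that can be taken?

This is a 0/1 knapsack; check combinations near the capacity.
- option 5: volume 11, value 26
- option 3+option 4: volume 7+2=9, value 12+9=21
- option 1+option 3: volume 5+7=12, value 8+12=20
- option 1+option 4: volume 5+2=7, value 8+9=17
- option 2+option 4: volume 7+2=9, value 5+9=14
Best: $26.

$26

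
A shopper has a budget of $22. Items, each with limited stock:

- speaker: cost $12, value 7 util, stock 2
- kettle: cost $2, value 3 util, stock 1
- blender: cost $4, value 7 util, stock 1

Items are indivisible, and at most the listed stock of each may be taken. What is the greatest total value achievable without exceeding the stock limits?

17 util

Top feasible selections:
- 1×speaker + 1×kettle + 1×blender: cost 18, value 17
- 1×speaker + 1×blender: cost 16, value 14
Best: 17 util.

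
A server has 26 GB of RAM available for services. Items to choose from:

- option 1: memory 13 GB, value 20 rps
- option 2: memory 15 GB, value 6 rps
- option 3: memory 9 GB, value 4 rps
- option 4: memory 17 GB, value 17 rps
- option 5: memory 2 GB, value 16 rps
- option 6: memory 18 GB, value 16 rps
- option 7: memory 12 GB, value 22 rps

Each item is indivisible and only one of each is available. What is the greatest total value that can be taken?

Check high-value combinations within 26 GB:
- option 3+option 5+option 7: memory 9+2+12=23, value 4+16+22=42
- option 1+option 7: memory 13+12=25, value 20+22=42
- option 1+option 3+option 5: memory 13+9+2=24, value 20+4+16=40
Best: 42 rps.

42 rps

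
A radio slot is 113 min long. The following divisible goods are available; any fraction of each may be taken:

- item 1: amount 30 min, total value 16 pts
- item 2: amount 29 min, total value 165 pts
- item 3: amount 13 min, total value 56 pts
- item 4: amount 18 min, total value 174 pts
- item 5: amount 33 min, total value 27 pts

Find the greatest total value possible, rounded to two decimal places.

Take in order of value per unit:
- item 4 (174/18 per unit): all 18 → value 174, running total 174.00
- item 2 (165/29 per unit): all 29 → value 165, running total 339.00
- item 3 (56/13 per unit): all 13 → value 56, running total 395.00
- item 5 (27/33 per unit): all 33 → value 27, running total 422.00
- item 1 (16/30 per unit): 20 of 30 → value 20×16/30 = 10.6667, running total 432.67
Total 432.67.

432.67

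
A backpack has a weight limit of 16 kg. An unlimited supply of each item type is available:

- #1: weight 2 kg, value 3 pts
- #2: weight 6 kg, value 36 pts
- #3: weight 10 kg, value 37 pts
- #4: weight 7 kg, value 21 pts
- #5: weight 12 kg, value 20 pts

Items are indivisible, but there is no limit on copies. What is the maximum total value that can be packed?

78 pts

Best value-per-unit is #2 at 36/6; filling with it alone gives 2×36 = 72.
Optimal mix: 2×#1 + 2×#2 → weight 16, value 78.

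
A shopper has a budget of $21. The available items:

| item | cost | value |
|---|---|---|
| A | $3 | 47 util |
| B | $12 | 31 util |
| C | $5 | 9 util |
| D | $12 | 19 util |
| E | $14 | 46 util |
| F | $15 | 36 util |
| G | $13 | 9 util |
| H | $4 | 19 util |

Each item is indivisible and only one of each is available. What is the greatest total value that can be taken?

This is a 0/1 knapsack; check combinations near the capacity.
- A+E+H: cost 3+14+4=21, value 47+46+19=112
- A+B+H: cost 3+12+4=19, value 47+31+19=97
- A+E: cost 3+14=17, value 47+46=93
- A+B+C: cost 3+12+5=20, value 47+31+9=87
Best: 112 util.

112 util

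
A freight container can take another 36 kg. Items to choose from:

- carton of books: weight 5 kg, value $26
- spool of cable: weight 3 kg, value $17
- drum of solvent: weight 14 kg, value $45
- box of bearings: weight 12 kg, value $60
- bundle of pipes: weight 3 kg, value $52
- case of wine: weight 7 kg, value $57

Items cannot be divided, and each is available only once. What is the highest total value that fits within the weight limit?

Check high-value combinations within 36 kg:
- drum of solvent+box of bearings+bundle of pipes+case of wine: weight 14+12+3+7=36, value 45+60+52+57=214
- carton of books+spool of cable+box of bearings+bundle of pipes+case of wine: weight 5+3+12+3+7=30, value 26+17+60+52+57=212
- carton of books+spool of cable+drum of solvent+bundle of pipes+case of wine: weight 5+3+14+3+7=32, value 26+17+45+52+57=197
- carton of books+box of bearings+bundle of pipes+case of wine: weight 5+12+3+7=27, value 26+60+52+57=195
- spool of cable+box of bearings+bundle of pipes+case of wine: weight 3+12+3+7=25, value 17+60+52+57=186
Best: $214.

$214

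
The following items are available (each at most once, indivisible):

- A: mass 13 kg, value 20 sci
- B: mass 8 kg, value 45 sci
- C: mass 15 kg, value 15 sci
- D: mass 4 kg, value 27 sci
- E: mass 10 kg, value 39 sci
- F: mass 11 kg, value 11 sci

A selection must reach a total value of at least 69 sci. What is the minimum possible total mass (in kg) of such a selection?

Subsets with value ≥ 69, sorted by total mass:
- B+D: mass 12, value 72
- B+E: mass 18, value 84
- B+D+E: mass 22, value 111
- B+D+F: mass 23, value 83
Minimum mass: 12 kg.

12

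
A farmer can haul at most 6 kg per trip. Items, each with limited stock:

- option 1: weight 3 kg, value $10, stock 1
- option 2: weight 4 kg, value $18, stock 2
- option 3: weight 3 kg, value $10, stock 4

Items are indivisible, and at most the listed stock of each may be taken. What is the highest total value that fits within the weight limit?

Top feasible selections:
- 2×option 3: weight 6, value 20
- 1×option 1 + 1×option 3: weight 6, value 20
- 1×option 2: weight 4, value 18
Best: $20.

$20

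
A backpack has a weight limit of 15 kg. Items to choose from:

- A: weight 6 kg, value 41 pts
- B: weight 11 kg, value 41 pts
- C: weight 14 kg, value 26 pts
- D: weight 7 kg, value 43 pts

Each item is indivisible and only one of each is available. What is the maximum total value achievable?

84 pts

Check high-value combinations within 15 kg:
- A+D: weight 6+7=13, value 41+43=84
- D: weight 7, value 43
- A: weight 6, value 41
- B: weight 11, value 41
- C: weight 14, value 26
Best: 84 pts.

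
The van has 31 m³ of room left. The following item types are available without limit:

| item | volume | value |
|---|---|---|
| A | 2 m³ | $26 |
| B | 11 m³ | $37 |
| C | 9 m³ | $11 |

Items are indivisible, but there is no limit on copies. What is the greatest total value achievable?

$390

Best value-per-unit is A at 26/2, and filling with it alone uses volume 15×2=30. No mix of the others beats 15×26 = 390.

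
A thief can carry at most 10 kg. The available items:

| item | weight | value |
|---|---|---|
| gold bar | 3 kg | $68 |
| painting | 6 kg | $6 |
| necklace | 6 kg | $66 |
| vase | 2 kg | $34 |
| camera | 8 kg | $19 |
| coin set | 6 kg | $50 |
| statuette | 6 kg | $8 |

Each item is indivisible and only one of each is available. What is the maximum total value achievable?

$134

This is a 0/1 knapsack; check combinations near the capacity.
- gold bar+necklace: weight 3+6=9, value 68+66=134
- gold bar+coin set: weight 3+6=9, value 68+50=118
- gold bar+vase: weight 3+2=5, value 68+34=102
- necklace+vase: weight 6+2=8, value 66+34=100
- vase+coin set: weight 2+6=8, value 34+50=84
Best: $134.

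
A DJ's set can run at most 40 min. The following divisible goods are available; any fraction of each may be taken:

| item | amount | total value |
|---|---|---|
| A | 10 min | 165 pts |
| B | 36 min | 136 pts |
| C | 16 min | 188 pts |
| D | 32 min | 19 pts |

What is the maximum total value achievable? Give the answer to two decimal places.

405.89

Take in order of value per unit:
- A (165/10 per unit): all 10 → value 165, running total 165.00
- C (188/16 per unit): all 16 → value 188, running total 353.00
- B (136/36 per unit): 14 of 36 → value 14×136/36 = 52.8889, running total 405.89
Total 405.89.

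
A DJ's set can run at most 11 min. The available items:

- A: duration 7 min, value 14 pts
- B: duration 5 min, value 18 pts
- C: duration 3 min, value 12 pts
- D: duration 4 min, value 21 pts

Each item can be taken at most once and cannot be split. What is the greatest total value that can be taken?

Check high-value combinations within 11 min:
- B+D: duration 5+4=9, value 18+21=39
- A+D: duration 7+4=11, value 14+21=35
- C+D: duration 3+4=7, value 12+21=33
- B+C: duration 5+3=8, value 18+12=30
- A+C: duration 7+3=10, value 14+12=26
Best: 39 pts.

39 pts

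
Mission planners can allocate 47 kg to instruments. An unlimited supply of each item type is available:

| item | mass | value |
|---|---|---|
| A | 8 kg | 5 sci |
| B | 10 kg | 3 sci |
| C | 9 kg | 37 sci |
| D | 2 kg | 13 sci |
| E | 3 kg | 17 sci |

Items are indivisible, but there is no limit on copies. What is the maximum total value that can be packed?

303 sci

Best value-per-unit is D at 13/2; filling with it alone gives 23×13 = 299.
Optimal mix: 22×D + 1×E → mass 47, value 303.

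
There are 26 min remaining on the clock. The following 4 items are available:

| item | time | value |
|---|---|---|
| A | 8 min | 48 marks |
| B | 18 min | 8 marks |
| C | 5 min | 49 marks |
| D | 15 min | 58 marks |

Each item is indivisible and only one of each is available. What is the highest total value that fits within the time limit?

Check high-value combinations within 26 min:
- C+D: time 5+15=20, value 49+58=107
- A+D: time 8+15=23, value 48+58=106
- A+C: time 8+5=13, value 48+49=97
Best: 107 marks.

107 marks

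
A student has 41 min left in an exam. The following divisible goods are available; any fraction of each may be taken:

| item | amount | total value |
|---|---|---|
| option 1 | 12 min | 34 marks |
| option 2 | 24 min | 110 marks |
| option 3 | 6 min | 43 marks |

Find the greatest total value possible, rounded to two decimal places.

Take in order of value per unit:
- option 3 (43/6 per unit): all 6 → value 43, running total 43.00
- option 2 (110/24 per unit): all 24 → value 110, running total 153.00
- option 1 (34/12 per unit): 11 of 12 → value 11×34/12 = 31.1667, running total 184.17
Total 184.17.

184.17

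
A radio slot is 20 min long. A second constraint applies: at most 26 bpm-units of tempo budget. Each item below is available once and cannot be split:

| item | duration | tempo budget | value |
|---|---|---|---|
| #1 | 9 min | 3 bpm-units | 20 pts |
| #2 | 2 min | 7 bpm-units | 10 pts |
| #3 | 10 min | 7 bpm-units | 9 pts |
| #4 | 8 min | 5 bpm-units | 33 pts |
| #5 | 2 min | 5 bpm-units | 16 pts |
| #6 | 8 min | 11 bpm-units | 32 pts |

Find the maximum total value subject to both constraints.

Feasible sets respecting both limits:
- #4+#5+#6: duration 18, tempo budget 21, value 81
- #2+#4+#6: duration 18, tempo budget 23, value 75
- #1+#4+#5: duration 19, tempo budget 13, value 69
Best: 81 pts.

81 pts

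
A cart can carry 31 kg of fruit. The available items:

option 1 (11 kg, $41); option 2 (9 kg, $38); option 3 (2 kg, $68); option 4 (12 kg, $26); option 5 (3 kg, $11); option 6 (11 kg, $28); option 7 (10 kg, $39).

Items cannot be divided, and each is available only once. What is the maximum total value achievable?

This is a 0/1 knapsack; check combinations near the capacity.
- option 1+option 3+option 5+option 7: weight 11+2+3+10=26, value 41+68+11+39=159
- option 1+option 2+option 3+option 5: weight 11+9+2+3=25, value 41+38+68+11=158
- option 2+option 3+option 5+option 7: weight 9+2+3+10=24, value 38+68+11+39=156
Best: $159.

$159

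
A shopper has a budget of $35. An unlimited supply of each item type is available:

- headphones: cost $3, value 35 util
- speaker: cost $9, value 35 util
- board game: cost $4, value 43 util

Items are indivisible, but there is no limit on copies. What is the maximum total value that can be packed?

401 util

Best value-per-unit is headphones at 35/3; filling with it alone gives 11×35 = 385.
Optimal mix: 9×headphones + 2×board game → cost 35, value 401.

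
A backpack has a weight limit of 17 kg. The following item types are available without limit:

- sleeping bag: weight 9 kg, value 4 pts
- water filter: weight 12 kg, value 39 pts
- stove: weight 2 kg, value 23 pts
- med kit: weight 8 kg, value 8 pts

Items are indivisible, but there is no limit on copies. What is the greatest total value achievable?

Best value-per-unit is stove at 23/2, and filling with it alone uses weight 8×2=16. No mix of the others beats 8×23 = 184.

184 pts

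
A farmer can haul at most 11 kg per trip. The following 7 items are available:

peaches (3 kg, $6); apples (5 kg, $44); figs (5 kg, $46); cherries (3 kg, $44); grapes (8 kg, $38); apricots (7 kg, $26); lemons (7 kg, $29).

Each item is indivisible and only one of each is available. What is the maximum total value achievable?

$96

Check high-value combinations within 11 kg:
- peaches+figs+cherries: weight 3+5+3=11, value 6+46+44=96
- peaches+apples+cherries: weight 3+5+3=11, value 6+44+44=94
- figs+cherries: weight 5+3=8, value 46+44=90
- apples+figs: weight 5+5=10, value 44+46=90
- apples+cherries: weight 5+3=8, value 44+44=88
Best: $96.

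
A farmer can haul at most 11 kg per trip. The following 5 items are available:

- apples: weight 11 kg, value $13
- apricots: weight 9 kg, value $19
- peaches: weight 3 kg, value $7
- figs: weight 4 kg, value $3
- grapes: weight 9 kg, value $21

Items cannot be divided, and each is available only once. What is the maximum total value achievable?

Check high-value combinations within 11 kg:
- grapes: weight 9, value 21
- apricots: weight 9, value 19
- apples: weight 11, value 13
Best: $21.

$21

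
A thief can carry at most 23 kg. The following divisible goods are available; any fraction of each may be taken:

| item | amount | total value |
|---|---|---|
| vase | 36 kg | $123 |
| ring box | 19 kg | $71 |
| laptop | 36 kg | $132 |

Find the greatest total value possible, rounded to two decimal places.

Take in order of value per unit:
- ring box (71/19 per unit): all 19 → value 71, running total 71.00
- laptop (132/36 per unit): 4 of 36 → value 4×132/36 = 14.6667, running total 85.67
Total 85.67.

85.67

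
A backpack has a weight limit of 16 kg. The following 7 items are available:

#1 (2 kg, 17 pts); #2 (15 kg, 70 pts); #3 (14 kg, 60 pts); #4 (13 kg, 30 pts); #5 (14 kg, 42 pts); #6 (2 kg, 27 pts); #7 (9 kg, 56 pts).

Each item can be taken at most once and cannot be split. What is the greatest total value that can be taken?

Check high-value combinations within 16 kg:
- #1+#6+#7: weight 2+2+9=13, value 17+27+56=100
- #3+#6: weight 14+2=16, value 60+27=87
- #6+#7: weight 2+9=11, value 27+56=83
- #1+#3: weight 2+14=16, value 17+60=77
- #1+#7: weight 2+9=11, value 17+56=73
Best: 100 pts.

100 pts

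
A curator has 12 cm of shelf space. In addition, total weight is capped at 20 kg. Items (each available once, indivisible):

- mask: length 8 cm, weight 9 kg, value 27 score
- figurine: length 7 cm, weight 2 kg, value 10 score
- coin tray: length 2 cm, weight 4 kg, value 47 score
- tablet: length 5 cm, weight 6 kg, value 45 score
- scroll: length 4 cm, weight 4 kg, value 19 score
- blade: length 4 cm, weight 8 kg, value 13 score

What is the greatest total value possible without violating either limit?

111 score

Feasible sets respecting both limits:
- coin tray+tablet+scroll: length 11, weight 14, value 111
- coin tray+tablet+blade: length 11, weight 18, value 105
- coin tray+tablet: length 7, weight 10, value 92
- coin tray+scroll+blade: length 10, weight 16, value 79
Best: 111 score.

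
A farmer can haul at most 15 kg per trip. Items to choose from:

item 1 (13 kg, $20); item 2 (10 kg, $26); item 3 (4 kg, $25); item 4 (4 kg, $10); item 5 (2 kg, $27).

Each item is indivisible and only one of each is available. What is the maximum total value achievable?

$62

Check high-value combinations within 15 kg:
- item 3+item 4+item 5: weight 4+4+2=10, value 25+10+27=62
- item 2+item 5: weight 10+2=12, value 26+27=53
- item 3+item 5: weight 4+2=6, value 25+27=52
- item 2+item 3: weight 10+4=14, value 26+25=51
Best: $62.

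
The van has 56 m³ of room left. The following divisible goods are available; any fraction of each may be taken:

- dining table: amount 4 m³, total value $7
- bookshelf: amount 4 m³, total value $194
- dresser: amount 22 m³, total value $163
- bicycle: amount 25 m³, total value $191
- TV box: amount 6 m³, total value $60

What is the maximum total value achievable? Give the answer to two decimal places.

600.59

Take in order of value per unit:
- bookshelf (194/4 per unit): all 4 → value 194, running total 194.00
- TV box (60/6 per unit): all 6 → value 60, running total 254.00
- bicycle (191/25 per unit): all 25 → value 191, running total 445.00
- dresser (163/22 per unit): 21 of 22 → value 21×163/22 = 155.5909, running total 600.59
Total 600.59.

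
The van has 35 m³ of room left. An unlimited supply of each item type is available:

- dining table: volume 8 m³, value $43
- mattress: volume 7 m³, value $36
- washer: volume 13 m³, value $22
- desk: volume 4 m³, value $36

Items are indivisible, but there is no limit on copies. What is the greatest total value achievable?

Best value-per-unit is desk at 36/4; filling with it alone gives 8×36 = 288.
Optimal mix: 1×mattress + 7×desk → volume 35, value 288.

$288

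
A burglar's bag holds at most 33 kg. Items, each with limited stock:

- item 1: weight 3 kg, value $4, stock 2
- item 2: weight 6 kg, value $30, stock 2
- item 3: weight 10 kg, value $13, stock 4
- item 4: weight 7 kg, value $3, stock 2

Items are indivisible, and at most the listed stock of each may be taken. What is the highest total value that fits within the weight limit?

Top feasible selections:
- 2×item 2 + 2×item 3: weight 32, value 86
- 2×item 1 + 2×item 2 + 1×item 3: weight 28, value 81
- 1×item 1 + 2×item 2 + 1×item 3 + 1×item 4: weight 32, value 80
Best: $86.

$86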